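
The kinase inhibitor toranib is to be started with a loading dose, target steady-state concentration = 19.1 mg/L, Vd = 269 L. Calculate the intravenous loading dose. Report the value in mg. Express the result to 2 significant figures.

LD = Css × Vd = 19.1 × 269 = 5138 mg

5100 mg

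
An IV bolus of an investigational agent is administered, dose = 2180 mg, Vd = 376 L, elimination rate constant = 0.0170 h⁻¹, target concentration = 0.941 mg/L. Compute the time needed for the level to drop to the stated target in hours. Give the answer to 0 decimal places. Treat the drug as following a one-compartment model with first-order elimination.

C₀ = Dose / Vd = 2180 / 376 = 5.798 mg/L
t = ln(C₀ / C) / k = ln(5.798 / 0.941) / 0.01700
  = ln(6.162) / 0.01700 = 1.818 / 0.01700 = 106.9 h

107 h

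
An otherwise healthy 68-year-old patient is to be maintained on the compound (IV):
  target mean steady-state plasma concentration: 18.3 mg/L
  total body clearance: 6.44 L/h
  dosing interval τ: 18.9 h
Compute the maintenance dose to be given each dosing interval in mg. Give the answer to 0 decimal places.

2227 mg

At steady state, Dose/τ = Css × CL.
Dose = Css × CL × τ = 18.3 × 6.440 × 18.9 = 2227 mg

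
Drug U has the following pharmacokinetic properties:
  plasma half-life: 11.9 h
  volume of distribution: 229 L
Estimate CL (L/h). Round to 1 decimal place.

k = ln2 / t½ = 0.693147 / 11.9 = 0.05825 h⁻¹
CL = k × Vd = 0.05825 × 229 = 13.34 L/h

13.3 L/h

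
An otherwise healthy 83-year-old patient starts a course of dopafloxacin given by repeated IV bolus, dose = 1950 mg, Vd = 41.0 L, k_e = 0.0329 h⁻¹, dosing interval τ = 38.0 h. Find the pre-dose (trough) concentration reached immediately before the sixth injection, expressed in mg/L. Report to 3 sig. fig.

C₀ per dose = Dose / Vd = 1950 / 41.0 = 47.56 mg/L
Fraction remaining after one interval: r = e^(−kτ) = e^(−0.03290 × 38.0) = 0.2864
Before dose 6, 5 doses have been given (aged 1τ, 2τ, 3τ, 4τ, 5τ).
C_trough = C₀ × (r + r² + … + r^5) = C₀ × r(1−r^5)/(1−r)
        = 47.56 × 0.2864 × (1 − 0.001927) / (1 − 0.2864) = 19.05 mg/L

19.1 mg/L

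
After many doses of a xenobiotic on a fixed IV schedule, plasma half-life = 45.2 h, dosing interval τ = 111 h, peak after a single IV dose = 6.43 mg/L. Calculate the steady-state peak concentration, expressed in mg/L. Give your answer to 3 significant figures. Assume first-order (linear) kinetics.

7.86 mg/L

k = ln2 / t½ = 0.693147 / 45.2 = 0.01534 h⁻¹
e^(−kτ) = e^(−0.01534 × 111) = 0.1822
Accumulation ratio R = 1 / (1 − e^(−kτ)) = 1 / (1 − 0.1822) = 1.223
Steady-state peak = C₀ × R = 6.43 × 1.223 = 7.864 mg/L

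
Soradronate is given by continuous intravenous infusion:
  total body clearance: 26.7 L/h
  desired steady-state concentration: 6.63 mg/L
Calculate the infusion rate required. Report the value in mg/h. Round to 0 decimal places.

177 mg/h

At steady state, infusion rate R₀ = Css × CL = 6.63 × 26.70 = 177.0 mg/h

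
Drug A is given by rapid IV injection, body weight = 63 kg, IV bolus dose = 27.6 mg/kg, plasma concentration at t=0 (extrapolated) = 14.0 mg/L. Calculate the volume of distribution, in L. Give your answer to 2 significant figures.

120 L

Dose = 27.6 × 63 = 1739 mg
Vd = Dose / C₀ = 1739 / 14.0 = 124.2 L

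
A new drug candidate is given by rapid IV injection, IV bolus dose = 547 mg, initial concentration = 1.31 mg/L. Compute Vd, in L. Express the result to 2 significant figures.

420 L

Vd = Dose / C₀ = 547.0 / 1.31 = 417.6 L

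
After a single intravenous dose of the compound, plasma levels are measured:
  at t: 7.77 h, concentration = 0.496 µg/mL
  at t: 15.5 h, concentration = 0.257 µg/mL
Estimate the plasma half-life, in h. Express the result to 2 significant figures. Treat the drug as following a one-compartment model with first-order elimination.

8.1 h

k = ln(C₁/C₂) / (t₂ − t₁) = ln(0.496/0.257) / (15.5 − 7.77)
  = 0.6575 / 7.730 = 0.08506 h⁻¹
t½ = ln2 / k = 0.693147 / 0.08506 = 8.149 h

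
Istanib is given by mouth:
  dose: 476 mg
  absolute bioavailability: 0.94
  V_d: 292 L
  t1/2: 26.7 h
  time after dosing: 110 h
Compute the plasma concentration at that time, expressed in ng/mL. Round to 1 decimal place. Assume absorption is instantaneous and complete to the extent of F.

88.1 ng/mL

Amount reaching circulation = F × Dose = 0.94 × 476.0 = 447.4 mg
C₀ = F·Dose / Vd = 447.4 / 292 = 1.532 mg/L
k = ln2 / t½ = 0.693147 / 26.7 = 0.02596 h⁻¹
C = C₀ · e^(−k·t) = 1.532 × e^(−0.02596 × 110)
  = 1.532 × 0.05752 = 0.08812 mg/L
Convert: 0.08812 mg/L × 1000 = 88.12 ng/mL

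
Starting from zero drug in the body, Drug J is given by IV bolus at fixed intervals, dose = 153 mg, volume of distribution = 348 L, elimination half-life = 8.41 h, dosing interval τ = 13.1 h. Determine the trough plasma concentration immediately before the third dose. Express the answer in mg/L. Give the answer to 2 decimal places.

0.20 mg/L

C₀ per dose = Dose / Vd = 153 / 348 = 0.4397 mg/L
k = ln2 / t½ = 0.693147 / 8.41 = 0.08242 h⁻¹
Fraction remaining after one interval: r = e^(−kτ) = e^(−0.08242 × 13.1) = 0.3397
Before dose 3, 2 doses have been given (aged 1τ, 2τ).
C_trough = C₀ × (r + r²) = 0.4397 × (0.3397 + 0.1154) = 0.2001 mg/L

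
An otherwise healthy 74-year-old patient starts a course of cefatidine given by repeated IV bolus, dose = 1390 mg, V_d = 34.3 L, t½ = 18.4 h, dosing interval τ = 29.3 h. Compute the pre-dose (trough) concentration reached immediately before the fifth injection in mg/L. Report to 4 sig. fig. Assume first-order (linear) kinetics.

C₀ per dose = Dose / Vd = 1390 / 34.3 = 40.52 mg/L
k = ln2 / t½ = 0.693147 / 18.4 = 0.03767 h⁻¹
Fraction remaining after one interval: r = e^(−kτ) = e^(−0.03767 × 29.3) = 0.3316
Before dose 5, 4 doses have been given (aged 1τ, 2τ, 3τ, 4τ).
C_trough = C₀ × (r + r² + … + r^4) = C₀ × r(1−r^4)/(1−r)
        = 40.52 × 0.3316 × (1 − 0.01209) / (1 − 0.3316) = 19.86 mg/L

19.86 mg/L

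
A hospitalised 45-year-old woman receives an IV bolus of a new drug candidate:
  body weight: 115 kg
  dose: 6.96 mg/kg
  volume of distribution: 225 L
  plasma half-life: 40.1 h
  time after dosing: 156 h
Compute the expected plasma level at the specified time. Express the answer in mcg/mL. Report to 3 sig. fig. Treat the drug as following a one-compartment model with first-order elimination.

0.240 mcg/mL

Total dose = 6.96 × 115 = 800.4 mg
C₀ = Dose / Vd = 800.4 / 225 = 3.557 mg/L
k = ln2 / t½ = 0.693147 / 40.1 = 0.01729 h⁻¹
C = C₀ · e^(−k·t) = 3.557 × e^(−0.01729 × 156)
  = 3.557 × 0.06739 = 0.2397 mg/L
(0.2397 mg/L = 0.2397 mcg/mL)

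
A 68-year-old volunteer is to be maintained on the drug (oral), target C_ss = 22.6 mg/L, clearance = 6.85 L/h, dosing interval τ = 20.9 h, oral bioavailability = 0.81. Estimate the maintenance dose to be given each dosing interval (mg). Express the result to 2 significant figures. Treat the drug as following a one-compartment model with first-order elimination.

At steady state, F × (Dose/τ) = Css × CL.
Dose = Css × CL × τ / F = 22.6 × 6.850 × 20.9 / 0.81 = 3994 mg

4000 mg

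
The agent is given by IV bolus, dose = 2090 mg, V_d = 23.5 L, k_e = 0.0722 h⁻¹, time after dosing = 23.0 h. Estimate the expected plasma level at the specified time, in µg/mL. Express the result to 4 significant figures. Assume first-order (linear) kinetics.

16.90 µg/mL

C₀ = Dose / Vd = 2090 / 23.5 = 88.94 mg/L
C = C₀ · e^(−k·t) = 88.94 × e^(−0.07220 × 23.0)
  = 88.94 × 0.1900 = 16.90 mg/L
(16.90 mg/L = 16.90 µg/mL)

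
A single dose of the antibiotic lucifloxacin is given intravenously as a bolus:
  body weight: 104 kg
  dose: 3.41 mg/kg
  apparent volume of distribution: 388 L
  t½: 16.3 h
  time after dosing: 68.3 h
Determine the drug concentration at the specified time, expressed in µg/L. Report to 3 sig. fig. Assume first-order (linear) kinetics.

50.1 µg/L

Total dose = 3.41 × 104 = 354.6 mg
C₀ = Dose / Vd = 354.6 / 388 = 0.9139 mg/L
k = ln2 / t½ = 0.693147 / 16.3 = 0.04252 h⁻¹
C = C₀ · e^(−k·t) = 0.9139 × e^(−0.04252 × 68.3)
  = 0.9139 × 0.05480 = 0.05008 mg/L
Convert: 0.05008 mg/L × 1000 = 50.08 µg/L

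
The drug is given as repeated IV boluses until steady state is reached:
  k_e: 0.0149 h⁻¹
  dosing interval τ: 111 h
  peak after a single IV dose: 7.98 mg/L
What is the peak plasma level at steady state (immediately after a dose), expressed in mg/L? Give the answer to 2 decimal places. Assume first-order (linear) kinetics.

e^(−kτ) = e^(−0.01490 × 111) = 0.1913
Accumulation ratio R = 1 / (1 − e^(−kτ)) = 1 / (1 − 0.1913) = 1.237
Steady-state peak = C₀ × R = 7.98 × 1.237 = 9.871 mg/L

9.87 mg/L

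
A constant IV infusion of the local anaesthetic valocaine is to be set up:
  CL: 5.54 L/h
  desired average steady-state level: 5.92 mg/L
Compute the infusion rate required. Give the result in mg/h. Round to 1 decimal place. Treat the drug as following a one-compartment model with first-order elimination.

32.8 mg/h

At steady state, infusion rate R₀ = Css × CL = 5.92 × 5.540 = 32.80 mg/h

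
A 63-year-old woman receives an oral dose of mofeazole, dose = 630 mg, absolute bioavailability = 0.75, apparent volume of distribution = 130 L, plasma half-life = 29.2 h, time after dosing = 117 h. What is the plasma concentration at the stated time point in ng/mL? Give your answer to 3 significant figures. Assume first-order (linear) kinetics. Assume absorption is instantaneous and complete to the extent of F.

226 ng/mL

Amount reaching circulation = F × Dose = 0.75 × 630.0 = 472.5 mg
C₀ = F·Dose / Vd = 472.5 / 130 = 3.635 mg/L
k = ln2 / t½ = 0.693147 / 29.2 = 0.02374 h⁻¹
C = C₀ · e^(−k·t) = 3.635 × e^(−0.02374 × 117)
  = 3.635 × 0.06219 = 0.2261 mg/L
Convert: 0.2261 mg/L × 1000 = 226.1 ng/mL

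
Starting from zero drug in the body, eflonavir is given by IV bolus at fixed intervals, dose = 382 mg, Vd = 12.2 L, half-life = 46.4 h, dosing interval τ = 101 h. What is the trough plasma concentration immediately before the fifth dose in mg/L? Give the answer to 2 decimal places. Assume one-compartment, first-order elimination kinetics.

8.87 mg/L

C₀ per dose = Dose / Vd = 382 / 12.2 = 31.31 mg/L
k = ln2 / t½ = 0.693147 / 46.4 = 0.01494 h⁻¹
Fraction remaining after one interval: r = e^(−kτ) = e^(−0.01494 × 101) = 0.2211
Before dose 5, 4 doses have been given (aged 1τ, 2τ, 3τ, 4τ).
C_trough = C₀ × (r + r² + … + r^4) = C₀ × r(1−r^4)/(1−r)
        = 31.31 × 0.2211 × (1 − 0.002390) / (1 − 0.2211) = 8.866 mg/L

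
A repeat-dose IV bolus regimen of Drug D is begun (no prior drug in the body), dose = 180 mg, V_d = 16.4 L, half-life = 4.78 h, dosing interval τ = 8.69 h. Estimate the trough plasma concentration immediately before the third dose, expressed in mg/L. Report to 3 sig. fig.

4.00 mg/L

C₀ per dose = Dose / Vd = 180 / 16.4 = 10.98 mg/L
k = ln2 / t½ = 0.693147 / 4.78 = 0.1450 h⁻¹
Fraction remaining after one interval: r = e^(−kτ) = e^(−0.1450 × 8.69) = 0.2836
Before dose 3, 2 doses have been given (aged 1τ, 2τ).
C_trough = C₀ × (r + r²) = 10.98 × (0.2836 + 0.08043) = 3.997 mg/L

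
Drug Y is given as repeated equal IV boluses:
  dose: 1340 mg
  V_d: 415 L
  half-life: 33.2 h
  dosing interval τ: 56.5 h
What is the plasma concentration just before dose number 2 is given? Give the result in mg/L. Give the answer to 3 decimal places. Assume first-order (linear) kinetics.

0.993 mg/L

C₀ per dose = Dose / Vd = 1340 / 415 = 3.229 mg/L
k = ln2 / t½ = 0.693147 / 33.2 = 0.02088 h⁻¹
Fraction remaining after one interval: r = e^(−kτ) = e^(−0.02088 × 56.5) = 0.3074
Before dose 2, 1 dose has been given (aged 1τ).
C_trough = C₀ × r = 3.229 × 0.3074 = 0.9926 mg/L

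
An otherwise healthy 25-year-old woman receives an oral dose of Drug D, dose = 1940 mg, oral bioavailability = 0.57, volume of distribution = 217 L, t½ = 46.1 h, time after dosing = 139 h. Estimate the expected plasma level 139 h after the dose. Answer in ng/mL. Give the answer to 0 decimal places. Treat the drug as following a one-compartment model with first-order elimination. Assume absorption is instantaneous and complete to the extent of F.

630 ng/mL

Amount reaching circulation = F × Dose = 0.57 × 1940 = 1106 mg
C₀ = F·Dose / Vd = 1106 / 217 = 5.097 mg/L
k = ln2 / t½ = 0.693147 / 46.1 = 0.01504 h⁻¹
C = C₀ · e^(−k·t) = 5.097 × e^(−0.01504 × 139)
  = 5.097 × 0.1236 = 0.6300 mg/L
Convert: 0.6300 mg/L × 1000 = 630.0 ng/mL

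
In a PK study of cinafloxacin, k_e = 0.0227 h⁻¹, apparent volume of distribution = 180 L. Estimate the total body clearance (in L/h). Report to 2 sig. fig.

4.1 L/h

CL = k × Vd = 0.0227 × 180 = 4.086 L/h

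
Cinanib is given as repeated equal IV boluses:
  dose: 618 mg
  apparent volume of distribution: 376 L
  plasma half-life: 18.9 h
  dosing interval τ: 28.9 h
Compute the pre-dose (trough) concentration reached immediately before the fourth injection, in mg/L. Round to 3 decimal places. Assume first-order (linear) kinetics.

0.835 mg/L

C₀ per dose = Dose / Vd = 618 / 376 = 1.644 mg/L
k = ln2 / t½ = 0.693147 / 18.9 = 0.03667 h⁻¹
Fraction remaining after one interval: r = e^(−kτ) = e^(−0.03667 × 28.9) = 0.3465
Before dose 4, 3 doses have been given (aged 1τ, 2τ, 3τ).
C_trough = C₀ × (r + r² + … + r^3) = C₀ × r(1−r^3)/(1−r)
        = 1.644 × 0.3465 × (1 − 0.04160) / (1 − 0.3465) = 0.8354 mg/L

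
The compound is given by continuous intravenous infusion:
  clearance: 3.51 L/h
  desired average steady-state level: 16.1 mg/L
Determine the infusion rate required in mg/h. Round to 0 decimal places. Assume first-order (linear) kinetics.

At steady state, infusion rate R₀ = Css × CL = 16.1 × 3.510 = 56.51 mg/h

57 mg/h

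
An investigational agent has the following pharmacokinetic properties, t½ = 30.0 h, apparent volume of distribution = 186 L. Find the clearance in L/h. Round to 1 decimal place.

k = ln2 / t½ = 0.693147 / 30.0 = 0.02310 h⁻¹
CL = k × Vd = 0.02310 × 186 = 4.297 L/h

4.3 L/h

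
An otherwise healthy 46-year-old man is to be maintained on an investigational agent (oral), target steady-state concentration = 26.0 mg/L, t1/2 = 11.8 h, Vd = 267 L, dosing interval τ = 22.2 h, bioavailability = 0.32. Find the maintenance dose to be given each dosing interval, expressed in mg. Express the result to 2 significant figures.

28000 mg

k = ln2 / t½ = 0.693147 / 11.8 = 0.05874 h⁻¹
CL = k × Vd = 0.05874 × 267 = 15.68 L/h
At steady state, F × (Dose/τ) = Css × CL.
Dose = Css × CL × τ / F = 26.0 × 15.68 × 22.2 / 0.32 = 28280 mg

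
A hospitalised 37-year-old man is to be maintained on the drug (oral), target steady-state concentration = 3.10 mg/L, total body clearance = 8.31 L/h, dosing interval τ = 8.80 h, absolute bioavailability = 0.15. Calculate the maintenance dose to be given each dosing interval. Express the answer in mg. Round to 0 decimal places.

At steady state, F × (Dose/τ) = Css × CL.
Dose = Css × CL × τ / F = 3.10 × 8.310 × 8.80 / 0.15 = 1511 mg

1511 mg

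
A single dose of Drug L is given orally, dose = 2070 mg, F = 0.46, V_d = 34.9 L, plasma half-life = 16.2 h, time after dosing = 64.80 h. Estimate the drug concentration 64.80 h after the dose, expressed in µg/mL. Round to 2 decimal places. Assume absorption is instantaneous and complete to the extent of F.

Amount reaching circulation = F × Dose = 0.46 × 2070 = 952.2 mg
C₀ = F·Dose / Vd = 952.2 / 34.9 = 27.28 mg/L
k = ln2 / t½ = 0.693147 / 16.2 = 0.04279 h⁻¹
t / t½ = 64.80 / 16.2 = 4 half-lives
C = C₀ × (1/2)^4 = 27.28 × 0.06250 = 1.705 mg/L
(1.705 mg/L = 1.705 µg/mL)

1.71 µg/mL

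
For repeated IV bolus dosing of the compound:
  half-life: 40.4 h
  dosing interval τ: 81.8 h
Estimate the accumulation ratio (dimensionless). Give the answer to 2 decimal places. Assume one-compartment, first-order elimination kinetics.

1.33

k = ln2 / t½ = 0.693147 / 40.4 = 0.01716 h⁻¹
e^(−kτ) = e^(−0.01716 × 81.8) = 0.2457
Accumulation ratio R = 1 / (1 − e^(−kτ)) = 1 / (1 − 0.2457) = 1.326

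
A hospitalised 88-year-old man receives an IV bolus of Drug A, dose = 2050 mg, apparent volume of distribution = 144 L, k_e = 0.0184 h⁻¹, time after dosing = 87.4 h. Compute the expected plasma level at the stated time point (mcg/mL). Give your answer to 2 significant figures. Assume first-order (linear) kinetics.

C₀ = Dose / Vd = 2050 / 144 = 14.24 mg/L
C = C₀ · e^(−k·t) = 14.24 × e^(−0.01840 × 87.4)
  = 14.24 × 0.2003 = 2.852 mg/L
(2.852 mg/L = 2.852 mcg/mL)

2.9 mcg/mL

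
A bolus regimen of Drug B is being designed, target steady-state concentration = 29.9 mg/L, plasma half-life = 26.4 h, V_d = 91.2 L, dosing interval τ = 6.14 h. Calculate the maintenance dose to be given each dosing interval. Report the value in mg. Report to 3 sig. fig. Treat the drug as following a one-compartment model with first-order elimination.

440 mg

k = ln2 / t½ = 0.693147 / 26.4 = 0.02626 h⁻¹
CL = k × Vd = 0.02626 × 91.2 = 2.395 L/h
At steady state, Dose/τ = Css × CL.
Dose = Css × CL × τ = 29.9 × 2.395 × 6.14 = 439.7 mg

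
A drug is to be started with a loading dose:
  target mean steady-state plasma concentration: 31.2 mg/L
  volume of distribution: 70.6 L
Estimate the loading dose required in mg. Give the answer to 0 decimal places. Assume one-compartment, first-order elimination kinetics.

LD = Css × Vd = 31.2 × 70.6 = 2203 mg

2203 mg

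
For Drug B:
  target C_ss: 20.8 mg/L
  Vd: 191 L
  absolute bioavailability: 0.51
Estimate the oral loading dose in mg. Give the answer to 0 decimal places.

7790 mg

LD = Css × Vd / F = 20.8 × 191 / 0.51 = 7790 mg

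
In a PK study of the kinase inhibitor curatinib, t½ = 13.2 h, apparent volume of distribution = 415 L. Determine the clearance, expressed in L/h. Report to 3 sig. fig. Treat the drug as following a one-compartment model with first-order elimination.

k = ln2 / t½ = 0.693147 / 13.2 = 0.05251 h⁻¹
CL = k × Vd = 0.05251 × 415 = 21.79 L/h

21.8 L/h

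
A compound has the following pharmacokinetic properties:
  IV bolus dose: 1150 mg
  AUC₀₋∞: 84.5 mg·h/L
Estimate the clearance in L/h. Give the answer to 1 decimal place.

13.6 L/h

CL = Dose / AUC = 1150 / 84.5 = 13.61 L/h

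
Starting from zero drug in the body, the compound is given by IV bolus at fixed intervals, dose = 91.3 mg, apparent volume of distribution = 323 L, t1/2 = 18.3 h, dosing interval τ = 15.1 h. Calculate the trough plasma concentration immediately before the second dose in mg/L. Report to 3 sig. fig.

0.160 mg/L

C₀ per dose = Dose / Vd = 91.3 / 323 = 0.2827 mg/L
k = ln2 / t½ = 0.693147 / 18.3 = 0.03788 h⁻¹
Fraction remaining after one interval: r = e^(−kτ) = e^(−0.03788 × 15.1) = 0.5644
Before dose 2, 1 dose has been given (aged 1τ).
C_trough = C₀ × r = 0.2827 × 0.5644 = 0.1596 mg/L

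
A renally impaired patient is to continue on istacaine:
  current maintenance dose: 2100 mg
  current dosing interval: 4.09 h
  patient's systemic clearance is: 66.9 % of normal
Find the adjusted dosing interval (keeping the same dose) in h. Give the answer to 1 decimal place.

6.1 h

To keep the same average steady-state level, dosing rate must scale with clearance.
CL ratio = 66.9 / 100 = 0.6690
New interval (same dose) = 4.09 / 0.6690 = 6.114 h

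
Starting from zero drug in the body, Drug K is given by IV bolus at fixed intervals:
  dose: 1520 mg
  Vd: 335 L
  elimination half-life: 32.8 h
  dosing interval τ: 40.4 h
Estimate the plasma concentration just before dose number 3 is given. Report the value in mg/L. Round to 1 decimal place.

C₀ per dose = Dose / Vd = 1520 / 335 = 4.537 mg/L
k = ln2 / t½ = 0.693147 / 32.8 = 0.02113 h⁻¹
Fraction remaining after one interval: r = e^(−kτ) = e^(−0.02113 × 40.4) = 0.4259
Before dose 3, 2 doses have been given (aged 1τ, 2τ).
C_trough = C₀ × (r + r²) = 4.537 × (0.4259 + 0.1814) = 2.755 mg/L

2.8 mg/L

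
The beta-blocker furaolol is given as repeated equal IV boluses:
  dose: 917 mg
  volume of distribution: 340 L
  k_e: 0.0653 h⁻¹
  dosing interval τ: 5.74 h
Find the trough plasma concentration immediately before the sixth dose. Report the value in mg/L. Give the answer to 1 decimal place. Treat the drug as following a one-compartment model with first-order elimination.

5.0 mg/L

C₀ per dose = Dose / Vd = 917 / 340 = 2.697 mg/L
Fraction remaining after one interval: r = e^(−kτ) = e^(−0.06530 × 5.74) = 0.6874
Before dose 6, 5 doses have been given (aged 1τ, 2τ, 3τ, 4τ, 5τ).
C_trough = C₀ × (r + r² + … + r^5) = C₀ × r(1−r^5)/(1−r)
        = 2.697 × 0.6874 × (1 − 0.1535) / (1 − 0.6874) = 5.020 mg/L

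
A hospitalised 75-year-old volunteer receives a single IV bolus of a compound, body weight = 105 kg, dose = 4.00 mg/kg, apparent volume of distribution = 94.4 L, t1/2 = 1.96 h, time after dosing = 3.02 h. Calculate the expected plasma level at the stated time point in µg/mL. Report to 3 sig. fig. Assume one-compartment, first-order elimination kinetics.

Total dose = 4.00 × 105 = 420.0 mg
C₀ = Dose / Vd = 420.0 / 94.4 = 4.449 mg/L
k = ln2 / t½ = 0.693147 / 1.96 = 0.3536 h⁻¹
C = C₀ · e^(−k·t) = 4.449 × e^(−0.3536 × 3.02)
  = 4.449 × 0.3437 = 1.529 mg/L
(1.529 mg/L = 1.529 µg/mL)

1.53 µg/mL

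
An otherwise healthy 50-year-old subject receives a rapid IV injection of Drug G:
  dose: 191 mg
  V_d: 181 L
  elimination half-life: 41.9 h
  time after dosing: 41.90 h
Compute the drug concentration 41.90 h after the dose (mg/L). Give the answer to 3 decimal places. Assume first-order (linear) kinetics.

0.528 mg/L

C₀ = Dose / Vd = 191.0 / 181 = 1.055 mg/L
k = ln2 / t½ = 0.693147 / 41.9 = 0.01654 h⁻¹
t / t½ = 41.90 / 41.9 = 1 half-lives
C = C₀ × (1/2)^1 = 1.055 × 0.5000 = 0.5275 mg/L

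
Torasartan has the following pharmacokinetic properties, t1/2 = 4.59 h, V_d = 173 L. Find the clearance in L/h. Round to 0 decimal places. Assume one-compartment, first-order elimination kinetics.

k = ln2 / t½ = 0.693147 / 4.59 = 0.1510 h⁻¹
CL = k × Vd = 0.1510 × 173 = 26.12 L/h

26 L/h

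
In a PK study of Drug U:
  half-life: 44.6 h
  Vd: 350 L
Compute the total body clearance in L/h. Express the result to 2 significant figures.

5.4 L/h

k = ln2 / t½ = 0.693147 / 44.6 = 0.01554 h⁻¹
CL = k × Vd = 0.01554 × 350 = 5.439 L/h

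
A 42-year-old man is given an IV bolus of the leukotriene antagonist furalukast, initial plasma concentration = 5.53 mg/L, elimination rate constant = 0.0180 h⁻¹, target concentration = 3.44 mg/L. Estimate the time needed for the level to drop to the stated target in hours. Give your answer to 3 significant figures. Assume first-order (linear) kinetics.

t = ln(C₀ / C) / k = ln(5.530 / 3.44) / 0.01800
  = ln(1.608) / 0.01800 = 0.4750 / 0.01800 = 26.39 h

26.4 h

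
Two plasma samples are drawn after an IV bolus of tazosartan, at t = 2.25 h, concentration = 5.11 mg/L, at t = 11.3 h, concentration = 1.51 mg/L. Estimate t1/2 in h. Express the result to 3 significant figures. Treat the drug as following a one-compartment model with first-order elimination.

5.15 h

k = ln(C₁/C₂) / (t₂ − t₁) = ln(5.11/1.51) / (11.3 − 2.25)
  = 1.219 / 9.050 = 0.1347 h⁻¹
t½ = ln2 / k = 0.693147 / 0.1347 = 5.146 h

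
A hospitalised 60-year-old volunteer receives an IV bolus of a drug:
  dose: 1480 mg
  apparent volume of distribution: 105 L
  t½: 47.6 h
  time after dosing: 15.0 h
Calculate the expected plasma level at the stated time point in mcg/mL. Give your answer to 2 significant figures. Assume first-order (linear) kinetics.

11 mcg/mL

C₀ = Dose / Vd = 1480 / 105 = 14.10 mg/L
k = ln2 / t½ = 0.693147 / 47.6 = 0.01456 h⁻¹
C = C₀ · e^(−k·t) = 14.10 × e^(−0.01456 × 15.0)
  = 14.10 × 0.8038 = 11.33 mg/L
(11.33 mg/L = 11.33 mcg/mL)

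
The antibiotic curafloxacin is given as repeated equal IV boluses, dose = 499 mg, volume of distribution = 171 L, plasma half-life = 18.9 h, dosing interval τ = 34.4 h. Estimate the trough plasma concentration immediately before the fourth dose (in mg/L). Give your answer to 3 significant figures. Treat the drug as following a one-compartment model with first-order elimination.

1.13 mg/L

C₀ per dose = Dose / Vd = 499 / 171 = 2.918 mg/L
k = ln2 / t½ = 0.693147 / 18.9 = 0.03667 h⁻¹
Fraction remaining after one interval: r = e^(−kτ) = e^(−0.03667 × 34.4) = 0.2832
Before dose 4, 3 doses have been given (aged 1τ, 2τ, 3τ).
C_trough = C₀ × (r + r² + … + r^3) = C₀ × r(1−r^3)/(1−r)
        = 2.918 × 0.2832 × (1 − 0.02271) / (1 − 0.2832) = 1.127 mg/L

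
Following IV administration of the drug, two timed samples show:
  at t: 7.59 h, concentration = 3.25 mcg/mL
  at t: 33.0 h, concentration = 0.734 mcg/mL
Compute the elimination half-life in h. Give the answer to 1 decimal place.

k = ln(C₁/C₂) / (t₂ − t₁) = ln(3.25/0.734) / (33.0 − 7.59)
  = 1.488 / 25.41 = 0.05856 h⁻¹
t½ = ln2 / k = 0.693147 / 0.05856 = 11.84 h

11.8 h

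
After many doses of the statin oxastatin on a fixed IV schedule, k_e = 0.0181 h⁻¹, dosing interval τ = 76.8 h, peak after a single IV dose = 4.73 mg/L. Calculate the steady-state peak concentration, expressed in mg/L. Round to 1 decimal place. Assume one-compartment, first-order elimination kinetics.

e^(−kτ) = e^(−0.01810 × 76.8) = 0.2491
Accumulation ratio R = 1 / (1 − e^(−kτ)) = 1 / (1 − 0.2491) = 1.332
Steady-state peak = C₀ × R = 4.73 × 1.332 = 6.300 mg/L

6.3 mg/L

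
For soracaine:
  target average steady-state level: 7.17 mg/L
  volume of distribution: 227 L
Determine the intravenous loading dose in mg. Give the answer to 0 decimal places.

LD = Css × Vd = 7.17 × 227 = 1628 mg

1628 mg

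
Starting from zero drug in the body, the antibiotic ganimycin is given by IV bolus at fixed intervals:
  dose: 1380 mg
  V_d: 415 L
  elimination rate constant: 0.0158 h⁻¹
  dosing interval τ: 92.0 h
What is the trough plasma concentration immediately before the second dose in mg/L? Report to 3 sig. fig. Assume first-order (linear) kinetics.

0.777 mg/L

C₀ per dose = Dose / Vd = 1380 / 415 = 3.325 mg/L
Fraction remaining after one interval: r = e^(−kτ) = e^(−0.01580 × 92.0) = 0.2337
Before dose 2, 1 dose has been given (aged 1τ).
C_trough = C₀ × r = 3.325 × 0.2337 = 0.7771 mg/L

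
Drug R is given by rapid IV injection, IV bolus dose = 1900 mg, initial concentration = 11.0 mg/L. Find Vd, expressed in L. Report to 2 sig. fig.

Vd = Dose / C₀ = 1900 / 11.0 = 172.7 L

170 L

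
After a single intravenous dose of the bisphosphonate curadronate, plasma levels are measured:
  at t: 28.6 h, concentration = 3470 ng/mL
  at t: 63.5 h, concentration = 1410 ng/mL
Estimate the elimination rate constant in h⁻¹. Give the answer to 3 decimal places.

0.026 h⁻¹

k = ln(C₁/C₂) / (t₂ − t₁) = ln(3470/1410) / (63.5 − 28.6)
  = 0.9006 / 34.90 = 0.02581 h⁻¹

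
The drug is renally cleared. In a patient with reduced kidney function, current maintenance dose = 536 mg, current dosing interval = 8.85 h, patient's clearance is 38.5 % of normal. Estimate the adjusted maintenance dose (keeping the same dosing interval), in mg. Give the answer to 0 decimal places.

206 mg

To keep the same average steady-state level, dosing rate must scale with clearance.
CL ratio = 38.5 / 100 = 0.3850
New dose (same interval) = 536 × 0.3850 = 206.4 mg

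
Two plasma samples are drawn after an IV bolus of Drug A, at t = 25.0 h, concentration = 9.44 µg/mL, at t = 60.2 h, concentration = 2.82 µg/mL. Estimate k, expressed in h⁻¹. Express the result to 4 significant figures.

k = ln(C₁/C₂) / (t₂ − t₁) = ln(9.44/2.82) / (60.2 − 25.0)
  = 1.208 / 35.20 = 0.03432 h⁻¹

0.03432 h⁻¹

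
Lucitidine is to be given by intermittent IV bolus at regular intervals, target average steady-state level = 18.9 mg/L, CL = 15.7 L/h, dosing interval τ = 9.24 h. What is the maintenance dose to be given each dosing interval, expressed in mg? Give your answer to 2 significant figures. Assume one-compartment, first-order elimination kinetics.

2700 mg

At steady state, Dose/τ = Css × CL.
Dose = Css × CL × τ = 18.9 × 15.70 × 9.24 = 2742 mg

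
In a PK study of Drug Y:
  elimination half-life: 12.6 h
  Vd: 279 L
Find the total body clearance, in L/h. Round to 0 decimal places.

15 L/h

k = ln2 / t½ = 0.693147 / 12.6 = 0.05501 h⁻¹
CL = k × Vd = 0.05501 × 279 = 15.35 L/h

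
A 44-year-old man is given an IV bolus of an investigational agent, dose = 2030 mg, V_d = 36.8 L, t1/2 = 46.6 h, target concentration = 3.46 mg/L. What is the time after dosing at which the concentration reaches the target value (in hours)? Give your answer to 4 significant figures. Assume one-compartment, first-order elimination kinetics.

186.2 h

C₀ = Dose / Vd = 2030 / 36.8 = 55.16 mg/L
k = ln2 / t½ = 0.693147 / 46.6 = 0.01487 h⁻¹
t = ln(C₀ / C) / k = ln(55.16 / 3.46) / 0.01487
  = ln(15.94) / 0.01487 = 2.769 / 0.01487 = 186.2 h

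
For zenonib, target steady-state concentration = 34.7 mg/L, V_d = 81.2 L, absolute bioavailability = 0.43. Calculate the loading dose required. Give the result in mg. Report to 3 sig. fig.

6550 mg

LD = Css × Vd / F = 34.7 × 81.2 / 0.43 = 6553 mg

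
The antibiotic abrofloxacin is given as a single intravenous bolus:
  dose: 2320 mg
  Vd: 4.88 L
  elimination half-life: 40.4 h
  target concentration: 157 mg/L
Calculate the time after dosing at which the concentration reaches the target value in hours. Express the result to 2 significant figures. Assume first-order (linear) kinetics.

C₀ = Dose / Vd = 2320 / 4.88 = 475.4 mg/L
k = ln2 / t½ = 0.693147 / 40.4 = 0.01716 h⁻¹
t = ln(C₀ / C) / k = ln(475.4 / 157) / 0.01716
  = ln(3.028) / 0.01716 = 1.108 / 0.01716 = 64.57 h

65 h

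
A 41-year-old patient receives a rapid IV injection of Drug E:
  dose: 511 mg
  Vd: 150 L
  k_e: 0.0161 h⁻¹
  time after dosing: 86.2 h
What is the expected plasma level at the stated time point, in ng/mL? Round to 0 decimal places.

C₀ = Dose / Vd = 511.0 / 150 = 3.407 mg/L
C = C₀ · e^(−k·t) = 3.407 × e^(−0.01610 × 86.2)
  = 3.407 × 0.2496 = 0.8504 mg/L
Convert: 0.8504 mg/L × 1000 = 850.4 ng/mL

850 ng/mL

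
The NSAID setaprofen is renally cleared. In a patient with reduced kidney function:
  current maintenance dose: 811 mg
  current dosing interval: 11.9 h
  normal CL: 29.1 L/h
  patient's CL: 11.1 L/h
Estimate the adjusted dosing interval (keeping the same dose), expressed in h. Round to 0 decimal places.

To keep the same average steady-state level, dosing rate must scale with clearance.
CL ratio = 11.1 / 29.1 = 0.3814
New interval (same dose) = 11.9 / 0.3814 = 31.20 h

31 h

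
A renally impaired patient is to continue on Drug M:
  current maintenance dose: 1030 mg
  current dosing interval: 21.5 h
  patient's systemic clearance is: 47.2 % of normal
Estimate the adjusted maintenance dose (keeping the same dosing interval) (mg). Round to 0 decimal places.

486 mg

To keep the same average steady-state level, dosing rate must scale with clearance.
CL ratio = 47.2 / 100 = 0.4720
New dose (same interval) = 1030 × 0.4720 = 486.2 mg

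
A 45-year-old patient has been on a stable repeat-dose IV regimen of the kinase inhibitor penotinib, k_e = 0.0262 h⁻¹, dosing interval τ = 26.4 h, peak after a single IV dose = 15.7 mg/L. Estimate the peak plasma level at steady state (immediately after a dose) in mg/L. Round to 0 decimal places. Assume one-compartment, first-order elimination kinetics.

31 mg/L

e^(−kτ) = e^(−0.02620 × 26.4) = 0.5007
Accumulation ratio R = 1 / (1 − e^(−kτ)) = 1 / (1 − 0.5007) = 2.003
Steady-state peak = C₀ × R = 15.7 × 2.003 = 31.45 mg/L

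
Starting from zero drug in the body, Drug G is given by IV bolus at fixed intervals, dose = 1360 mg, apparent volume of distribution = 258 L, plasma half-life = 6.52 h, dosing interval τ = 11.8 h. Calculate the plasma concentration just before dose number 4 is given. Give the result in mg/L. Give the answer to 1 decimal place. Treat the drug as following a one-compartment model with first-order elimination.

2.1 mg/L

C₀ per dose = Dose / Vd = 1360 / 258 = 5.271 mg/L
k = ln2 / t½ = 0.693147 / 6.52 = 0.1063 h⁻¹
Fraction remaining after one interval: r = e^(−kτ) = e^(−0.1063 × 11.8) = 0.2853
Before dose 4, 3 doses have been given (aged 1τ, 2τ, 3τ).
C_trough = C₀ × (r + r² + … + r^3) = C₀ × r(1−r^3)/(1−r)
        = 5.271 × 0.2853 × (1 − 0.02322) / (1 − 0.2853) = 2.055 mg/L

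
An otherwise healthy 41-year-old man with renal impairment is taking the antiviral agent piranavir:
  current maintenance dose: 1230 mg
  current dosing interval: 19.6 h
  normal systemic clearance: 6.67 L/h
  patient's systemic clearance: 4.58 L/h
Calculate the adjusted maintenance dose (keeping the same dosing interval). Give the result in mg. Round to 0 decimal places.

845 mg

To keep the same average steady-state level, dosing rate must scale with clearance.
CL ratio = 4.58 / 6.67 = 0.6867
New dose (same interval) = 1230 × 0.6867 = 844.6 mg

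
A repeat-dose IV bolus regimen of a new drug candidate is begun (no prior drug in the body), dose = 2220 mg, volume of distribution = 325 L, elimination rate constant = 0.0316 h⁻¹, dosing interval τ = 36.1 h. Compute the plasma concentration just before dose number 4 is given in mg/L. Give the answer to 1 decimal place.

3.1 mg/L

C₀ per dose = Dose / Vd = 2220 / 325 = 6.831 mg/L
Fraction remaining after one interval: r = e^(−kτ) = e^(−0.03160 × 36.1) = 0.3196
Before dose 4, 3 doses have been given (aged 1τ, 2τ, 3τ).
C_trough = C₀ × (r + r² + … + r^3) = C₀ × r(1−r^3)/(1−r)
        = 6.831 × 0.3196 × (1 − 0.03265) / (1 − 0.3196) = 3.104 mg/L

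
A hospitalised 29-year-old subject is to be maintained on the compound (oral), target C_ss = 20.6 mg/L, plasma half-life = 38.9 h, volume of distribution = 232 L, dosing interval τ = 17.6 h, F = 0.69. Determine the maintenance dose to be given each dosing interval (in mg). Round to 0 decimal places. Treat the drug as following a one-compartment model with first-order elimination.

2172 mg

k = ln2 / t½ = 0.693147 / 38.9 = 0.01782 h⁻¹
CL = k × Vd = 0.01782 × 232 = 4.134 L/h
At steady state, F × (Dose/τ) = Css × CL.
Dose = Css × CL × τ / F = 20.6 × 4.134 × 17.6 / 0.69 = 2172 mg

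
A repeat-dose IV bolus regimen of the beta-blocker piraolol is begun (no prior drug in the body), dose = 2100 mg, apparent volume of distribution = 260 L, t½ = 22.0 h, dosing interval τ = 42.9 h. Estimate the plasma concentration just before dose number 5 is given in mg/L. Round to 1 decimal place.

C₀ per dose = Dose / Vd = 2100 / 260 = 8.077 mg/L
k = ln2 / t½ = 0.693147 / 22.0 = 0.03151 h⁻¹
Fraction remaining after one interval: r = e^(−kτ) = e^(−0.03151 × 42.9) = 0.2588
Before dose 5, 4 doses have been given (aged 1τ, 2τ, 3τ, 4τ).
C_trough = C₀ × (r + r² + … + r^4) = C₀ × r(1−r^4)/(1−r)
        = 8.077 × 0.2588 × (1 − 0.004486) / (1 − 0.2588) = 2.808 mg/L

2.8 mg/L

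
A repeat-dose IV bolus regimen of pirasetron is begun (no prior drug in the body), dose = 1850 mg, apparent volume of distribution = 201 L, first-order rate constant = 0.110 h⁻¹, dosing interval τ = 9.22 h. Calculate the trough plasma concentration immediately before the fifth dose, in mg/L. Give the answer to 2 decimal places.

C₀ per dose = Dose / Vd = 1850 / 201 = 9.204 mg/L
Fraction remaining after one interval: r = e^(−kτ) = e^(−0.1100 × 9.22) = 0.3627
Before dose 5, 4 doses have been given (aged 1τ, 2τ, 3τ, 4τ).
C_trough = C₀ × (r + r² + … + r^4) = C₀ × r(1−r^4)/(1−r)
        = 9.204 × 0.3627 × (1 − 0.01731) / (1 − 0.3627) = 5.148 mg/L

5.15 mg/L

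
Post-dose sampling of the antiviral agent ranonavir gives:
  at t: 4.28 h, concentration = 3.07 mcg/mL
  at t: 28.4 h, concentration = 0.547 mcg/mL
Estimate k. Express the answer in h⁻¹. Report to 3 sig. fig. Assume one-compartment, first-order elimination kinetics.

k = ln(C₁/C₂) / (t₂ − t₁) = ln(3.07/0.547) / (28.4 − 4.28)
  = 1.725 / 24.12 = 0.07152 h⁻¹

0.0715 h⁻¹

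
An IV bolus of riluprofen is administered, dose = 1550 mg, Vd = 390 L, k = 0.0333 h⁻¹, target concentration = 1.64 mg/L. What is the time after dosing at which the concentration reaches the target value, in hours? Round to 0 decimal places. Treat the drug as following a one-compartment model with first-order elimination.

27 h

C₀ = Dose / Vd = 1550 / 390 = 3.974 mg/L
t = ln(C₀ / C) / k = ln(3.974 / 1.64) / 0.03330
  = ln(2.423) / 0.03330 = 0.8850 / 0.03330 = 26.58 h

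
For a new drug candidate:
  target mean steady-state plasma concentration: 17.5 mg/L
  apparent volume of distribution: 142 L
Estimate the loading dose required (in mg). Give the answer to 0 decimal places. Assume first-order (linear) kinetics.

2485 mg

LD = Css × Vd = 17.5 × 142 = 2485 mg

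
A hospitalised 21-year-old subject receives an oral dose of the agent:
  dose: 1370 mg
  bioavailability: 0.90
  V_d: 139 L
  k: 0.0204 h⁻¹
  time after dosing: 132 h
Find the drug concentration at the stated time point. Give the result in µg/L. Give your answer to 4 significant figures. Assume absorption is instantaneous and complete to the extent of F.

Amount reaching circulation = F × Dose = 0.90 × 1370 = 1233 mg
C₀ = F·Dose / Vd = 1233 / 139 = 8.871 mg/L
C = C₀ · e^(−k·t) = 8.871 × e^(−0.02040 × 132)
  = 8.871 × 0.06769 = 0.6005 mg/L
Convert: 0.6005 mg/L × 1000 = 600.5 µg/L

600.5 µg/L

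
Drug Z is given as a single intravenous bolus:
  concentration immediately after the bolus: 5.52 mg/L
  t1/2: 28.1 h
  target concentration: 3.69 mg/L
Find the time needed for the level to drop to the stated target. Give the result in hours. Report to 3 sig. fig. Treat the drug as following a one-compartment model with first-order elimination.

16.3 h

k = ln2 / t½ = 0.693147 / 28.1 = 0.02467 h⁻¹
t = ln(C₀ / C) / k = ln(5.520 / 3.69) / 0.02467
  = ln(1.496) / 0.02467 = 0.4028 / 0.02467 = 16.33 h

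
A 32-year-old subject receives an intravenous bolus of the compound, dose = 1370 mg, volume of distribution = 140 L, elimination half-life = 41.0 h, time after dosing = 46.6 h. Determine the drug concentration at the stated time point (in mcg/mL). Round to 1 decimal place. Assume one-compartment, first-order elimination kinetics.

4.5 mcg/mL

C₀ = Dose / Vd = 1370 / 140 = 9.786 mg/L
k = ln2 / t½ = 0.693147 / 41.0 = 0.01691 h⁻¹
C = C₀ · e^(−k·t) = 9.786 × e^(−0.01691 × 46.6)
  = 9.786 × 0.4548 = 4.451 mg/L
(4.451 mg/L = 4.451 mcg/mL)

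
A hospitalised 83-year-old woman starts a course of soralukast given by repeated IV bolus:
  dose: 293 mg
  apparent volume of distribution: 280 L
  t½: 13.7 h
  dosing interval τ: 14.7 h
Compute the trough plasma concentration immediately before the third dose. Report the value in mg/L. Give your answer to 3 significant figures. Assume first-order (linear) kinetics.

0.734 mg/L

C₀ per dose = Dose / Vd = 293 / 280 = 1.046 mg/L
k = ln2 / t½ = 0.693147 / 13.7 = 0.05059 h⁻¹
Fraction remaining after one interval: r = e^(−kτ) = e^(−0.05059 × 14.7) = 0.4754
Before dose 3, 2 doses have been given (aged 1τ, 2τ).
C_trough = C₀ × (r + r²) = 1.046 × (0.4754 + 0.2260) = 0.7337 mg/L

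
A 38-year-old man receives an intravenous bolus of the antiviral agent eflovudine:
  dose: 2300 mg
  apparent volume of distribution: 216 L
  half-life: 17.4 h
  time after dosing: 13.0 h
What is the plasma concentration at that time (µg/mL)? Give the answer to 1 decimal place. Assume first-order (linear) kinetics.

6.3 µg/mL

C₀ = Dose / Vd = 2300 / 216 = 10.65 mg/L
k = ln2 / t½ = 0.693147 / 17.4 = 0.03984 h⁻¹
C = C₀ · e^(−k·t) = 10.65 × e^(−0.03984 × 13.0)
  = 10.65 × 0.5958 = 6.345 mg/L
(6.345 mg/L = 6.345 µg/mL)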